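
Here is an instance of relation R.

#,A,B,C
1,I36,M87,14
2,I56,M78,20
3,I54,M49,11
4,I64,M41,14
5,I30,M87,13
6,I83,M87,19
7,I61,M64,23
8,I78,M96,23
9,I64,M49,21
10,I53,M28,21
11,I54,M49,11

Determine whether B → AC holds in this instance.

B=M87: rows 1, 5, 6 → {A,C} takes values {(I36, 14), (I30, 13), (I83, 19)} — violation
B=M78: row 2 → {A,C} = (I56, 20) ✓
B=M49: rows 3, 9, 11 → {A,C} takes values {(I54, 11), (I64, 21)} — violation
B=M41: row 4 → {A,C} = (I64, 14) ✓
B=M64: row 7 → {A,C} = (I61, 23) ✓
B=M96: row 8 → {A,C} = (I78, 23) ✓
B=M28: row 10 → {A,C} = (I53, 21) ✓
Two rows agree on B but differ on AC, so B → AC does not hold.

No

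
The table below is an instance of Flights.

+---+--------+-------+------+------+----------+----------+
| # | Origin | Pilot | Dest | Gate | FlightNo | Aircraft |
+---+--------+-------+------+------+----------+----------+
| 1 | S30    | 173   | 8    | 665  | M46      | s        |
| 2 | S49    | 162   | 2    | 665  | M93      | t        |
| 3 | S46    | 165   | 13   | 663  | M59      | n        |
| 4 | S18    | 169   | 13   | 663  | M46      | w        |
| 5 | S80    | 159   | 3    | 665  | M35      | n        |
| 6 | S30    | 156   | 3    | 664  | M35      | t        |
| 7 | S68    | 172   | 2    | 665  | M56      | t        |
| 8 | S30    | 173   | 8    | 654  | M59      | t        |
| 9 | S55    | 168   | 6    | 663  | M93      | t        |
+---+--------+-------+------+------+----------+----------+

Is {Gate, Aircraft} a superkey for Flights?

No

Rows 2 and 7 have the same {Gate, Aircraft} value (Gate=665, Aircraft=t) but are distinct tuples, so {Gate, Aircraft} does not determine every attribute — not a superkey.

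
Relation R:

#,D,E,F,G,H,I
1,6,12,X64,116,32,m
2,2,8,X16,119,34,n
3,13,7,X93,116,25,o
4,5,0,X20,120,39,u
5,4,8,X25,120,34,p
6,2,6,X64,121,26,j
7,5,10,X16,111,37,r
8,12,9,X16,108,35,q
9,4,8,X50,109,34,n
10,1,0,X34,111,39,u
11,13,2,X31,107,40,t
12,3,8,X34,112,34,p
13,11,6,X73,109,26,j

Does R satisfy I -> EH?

Yes

I=m: row 1 → {E,H} = (12, 32) ✓
I=n: rows 2, 9 → {E,H} = (8, 34), (8, 34) ✓
I=o: row 3 → {E,H} = (7, 25) ✓
I=u: rows 4, 10 → {E,H} = (0, 39), (0, 39) ✓
I=p: rows 5, 12 → {E,H} = (8, 34), (8, 34) ✓
I=j: rows 6, 13 → {E,H} = (6, 26), (6, 26) ✓
I=r: row 7 → {E,H} = (10, 37) ✓
I=q: row 8 → {E,H} = (9, 35) ✓
I=t: row 11 → {E,H} = (2, 40) ✓
Every I value is associated with a single EH value, so I -> EH holds.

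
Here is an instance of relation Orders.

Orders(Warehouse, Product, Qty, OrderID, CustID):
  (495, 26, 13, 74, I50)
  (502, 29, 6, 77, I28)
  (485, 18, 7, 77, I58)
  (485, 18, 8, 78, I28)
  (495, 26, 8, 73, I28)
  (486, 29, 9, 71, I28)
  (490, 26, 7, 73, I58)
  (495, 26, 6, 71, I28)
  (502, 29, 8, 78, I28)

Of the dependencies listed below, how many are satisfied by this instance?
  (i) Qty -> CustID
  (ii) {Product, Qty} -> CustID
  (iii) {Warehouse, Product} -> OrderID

(i) Qty -> CustID: every LHS value maps to a single RHS value — holds.
(ii) {Product, Qty} -> CustID: every LHS value maps to a single RHS value — holds.
(iii) {Warehouse, Product} -> OrderID: (Warehouse=495, Product=26): 3 rows → OrderID takes values {74, 73, 71} — violation; (Warehouse=502, Product=29): 2 rows → OrderID takes values {77, 78} — violation; (Warehouse=485, Product=18): 2 rows → OrderID takes values {77, 78} — violation — fails.
2 of the 3 dependencies hold.

2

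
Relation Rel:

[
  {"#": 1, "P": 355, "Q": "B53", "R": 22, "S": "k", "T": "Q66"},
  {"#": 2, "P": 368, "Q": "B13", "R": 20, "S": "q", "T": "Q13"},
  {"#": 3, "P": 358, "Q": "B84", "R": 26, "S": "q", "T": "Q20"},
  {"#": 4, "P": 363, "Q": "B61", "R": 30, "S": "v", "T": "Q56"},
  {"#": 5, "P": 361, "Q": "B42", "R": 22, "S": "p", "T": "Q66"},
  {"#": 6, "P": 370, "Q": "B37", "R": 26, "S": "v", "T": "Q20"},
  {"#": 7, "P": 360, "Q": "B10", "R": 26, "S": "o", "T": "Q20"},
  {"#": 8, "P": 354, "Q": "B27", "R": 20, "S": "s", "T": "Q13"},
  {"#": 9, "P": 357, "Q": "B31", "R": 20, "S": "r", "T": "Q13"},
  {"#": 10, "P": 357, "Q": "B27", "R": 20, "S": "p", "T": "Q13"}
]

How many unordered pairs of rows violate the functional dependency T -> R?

T=Q66: all 2 rows agree on R — 0 pairs.
T=Q13: all 4 rows agree on R — 0 pairs.
T=Q20: all 3 rows agree on R — 0 pairs.

0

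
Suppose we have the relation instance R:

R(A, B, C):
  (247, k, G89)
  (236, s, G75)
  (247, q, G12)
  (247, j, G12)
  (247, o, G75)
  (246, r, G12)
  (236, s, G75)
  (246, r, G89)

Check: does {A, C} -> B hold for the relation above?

No

(A=247, C=G89): 1 row → B = k ✓
(A=236, C=G75): 2 rows → B = s, s ✓
(A=247, C=G12): 2 rows → B takes values {q, j} — violation
(A=247, C=G75): 1 row → B = o ✓
(A=246, C=G12): 1 row → B = r ✓
(A=246, C=G89): 1 row → B = r ✓
Two rows agree on {A, C} but differ on B, so {A, C} -> B does not hold.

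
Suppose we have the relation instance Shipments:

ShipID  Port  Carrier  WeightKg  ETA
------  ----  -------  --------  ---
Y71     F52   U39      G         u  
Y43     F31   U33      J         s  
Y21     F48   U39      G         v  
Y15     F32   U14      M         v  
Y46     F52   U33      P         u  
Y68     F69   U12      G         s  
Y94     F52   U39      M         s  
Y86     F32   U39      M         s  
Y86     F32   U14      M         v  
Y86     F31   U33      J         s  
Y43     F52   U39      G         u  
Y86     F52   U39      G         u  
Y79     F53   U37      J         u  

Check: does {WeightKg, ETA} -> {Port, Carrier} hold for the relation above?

No

(WeightKg=G, ETA=u): 3 rows → {Port,Carrier} = (F52, U39), (F52, U39), (F52, U39) ✓
(WeightKg=J, ETA=s): 2 rows → {Port,Carrier} = (F31, U33), (F31, U33) ✓
(WeightKg=G, ETA=v): 1 row → {Port,Carrier} = (F48, U39) ✓
(WeightKg=M, ETA=v): 2 rows → {Port,Carrier} = (F32, U14), (F32, U14) ✓
(WeightKg=P, ETA=u): 1 row → {Port,Carrier} = (F52, U33) ✓
(WeightKg=G, ETA=s): 1 row → {Port,Carrier} = (F69, U12) ✓
(WeightKg=M, ETA=s): 2 rows → {Port,Carrier} takes values {(F52, U39), (F32, U39)} — violation
(WeightKg=J, ETA=u): 1 row → {Port,Carrier} = (F53, U37) ✓
Two rows agree on {WeightKg, ETA} but differ on {Port, Carrier}, so {WeightKg, ETA} -> {Port, Carrier} does not hold.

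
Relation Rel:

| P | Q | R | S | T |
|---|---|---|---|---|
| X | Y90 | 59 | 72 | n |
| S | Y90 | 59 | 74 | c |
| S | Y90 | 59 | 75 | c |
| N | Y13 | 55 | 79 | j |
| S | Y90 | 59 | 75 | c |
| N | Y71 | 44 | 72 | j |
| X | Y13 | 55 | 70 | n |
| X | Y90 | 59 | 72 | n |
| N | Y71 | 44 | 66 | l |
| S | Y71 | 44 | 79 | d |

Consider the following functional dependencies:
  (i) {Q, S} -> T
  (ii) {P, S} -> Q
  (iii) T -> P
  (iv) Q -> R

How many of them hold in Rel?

4

(i) {Q, S} -> T: every LHS value maps to a single RHS value — holds.
(ii) {P, S} -> Q: every LHS value maps to a single RHS value — holds.
(iii) T -> P: every LHS value maps to a single RHS value — holds.
(iv) Q -> R: every LHS value maps to a single RHS value — holds.
4 of the 4 dependencies hold.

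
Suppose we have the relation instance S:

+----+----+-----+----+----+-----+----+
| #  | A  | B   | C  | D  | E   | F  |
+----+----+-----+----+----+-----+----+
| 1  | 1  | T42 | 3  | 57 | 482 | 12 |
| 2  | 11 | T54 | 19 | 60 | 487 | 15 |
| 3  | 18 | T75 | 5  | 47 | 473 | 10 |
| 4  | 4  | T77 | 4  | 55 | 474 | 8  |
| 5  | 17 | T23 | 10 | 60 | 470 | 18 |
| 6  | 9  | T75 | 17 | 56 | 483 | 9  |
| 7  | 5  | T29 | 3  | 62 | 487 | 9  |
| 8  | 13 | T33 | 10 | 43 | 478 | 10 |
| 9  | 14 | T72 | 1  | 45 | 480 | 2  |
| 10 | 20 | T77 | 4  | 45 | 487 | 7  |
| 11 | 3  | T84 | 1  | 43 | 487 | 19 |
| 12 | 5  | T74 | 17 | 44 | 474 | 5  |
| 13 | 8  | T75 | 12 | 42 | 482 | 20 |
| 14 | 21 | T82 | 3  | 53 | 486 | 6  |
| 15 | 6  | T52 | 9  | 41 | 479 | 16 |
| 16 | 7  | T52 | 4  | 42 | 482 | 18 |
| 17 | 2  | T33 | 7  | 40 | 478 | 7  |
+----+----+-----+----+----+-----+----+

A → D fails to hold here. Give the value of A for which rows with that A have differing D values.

A=1: row 1 → D = 57 ✓
A=11: row 2 → D = 60 ✓
A=18: row 3 → D = 47 ✓
A=4: row 4 → D = 55 ✓
A=17: row 5 → D = 60 ✓
A=9: row 6 → D = 56 ✓
A=5: rows 7, 12 → D takes values {62, 44} — violation
A=13: row 8 → D = 43 ✓
A=14: row 9 → D = 45 ✓
A=20: row 10 → D = 45 ✓
A=3: row 11 → D = 43 ✓
A=8: row 13 → D = 42 ✓
A=21: row 14 → D = 53 ✓
A=6: row 15 → D = 41 ✓
A=7: row 16 → D = 42 ✓
A=2: row 17 → D = 40 ✓
The only A value with inconsistent D is A=5.

5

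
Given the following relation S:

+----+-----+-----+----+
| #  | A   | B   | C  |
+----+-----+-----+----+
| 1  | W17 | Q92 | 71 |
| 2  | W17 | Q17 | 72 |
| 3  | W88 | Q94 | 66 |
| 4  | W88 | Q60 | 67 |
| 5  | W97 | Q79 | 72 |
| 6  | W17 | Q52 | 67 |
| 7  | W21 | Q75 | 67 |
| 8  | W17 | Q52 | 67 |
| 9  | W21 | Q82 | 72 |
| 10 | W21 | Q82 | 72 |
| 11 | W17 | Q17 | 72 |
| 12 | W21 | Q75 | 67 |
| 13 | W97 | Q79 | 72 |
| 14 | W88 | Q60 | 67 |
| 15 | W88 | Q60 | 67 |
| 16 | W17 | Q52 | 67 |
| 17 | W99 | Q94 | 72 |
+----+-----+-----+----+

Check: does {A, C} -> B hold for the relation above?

Yes

(A=W17, C=71): row 1 → B = Q92 ✓
(A=W17, C=72): rows 2, 11 → B = Q17, Q17 ✓
(A=W88, C=66): row 3 → B = Q94 ✓
(A=W88, C=67): rows 4, 14, 15 → B = Q60, Q60, Q60 ✓
(A=W97, C=72): rows 5, 13 → B = Q79, Q79 ✓
(A=W17, C=67): rows 6, 8, 16 → B = Q52, Q52, Q52 ✓
(A=W21, C=67): rows 7, 12 → B = Q75, Q75 ✓
(A=W21, C=72): rows 9, 10 → B = Q82, Q82 ✓
(A=W99, C=72): row 17 → B = Q94 ✓
Every {A, C} value is associated with a single B value, so {A, C} -> B holds.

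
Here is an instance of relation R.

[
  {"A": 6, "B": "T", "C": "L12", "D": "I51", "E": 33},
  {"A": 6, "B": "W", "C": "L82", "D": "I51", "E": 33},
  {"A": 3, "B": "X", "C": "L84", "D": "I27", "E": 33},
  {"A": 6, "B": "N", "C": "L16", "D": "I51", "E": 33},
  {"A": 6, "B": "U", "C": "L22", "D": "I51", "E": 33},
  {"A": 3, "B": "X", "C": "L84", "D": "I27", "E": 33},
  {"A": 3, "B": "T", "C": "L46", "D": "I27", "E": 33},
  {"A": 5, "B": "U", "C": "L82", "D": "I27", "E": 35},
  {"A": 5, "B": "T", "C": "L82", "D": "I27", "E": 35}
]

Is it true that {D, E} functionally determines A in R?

(D=I51, E=33): 4 rows → A = 6, 6, 6, 6 ✓
(D=I27, E=33): 3 rows → A = 3, 3, 3 ✓
(D=I27, E=35): 2 rows → A = 5, 5 ✓
Every {D, E} value is associated with a single A value, so {D, E} -> A holds.

Yes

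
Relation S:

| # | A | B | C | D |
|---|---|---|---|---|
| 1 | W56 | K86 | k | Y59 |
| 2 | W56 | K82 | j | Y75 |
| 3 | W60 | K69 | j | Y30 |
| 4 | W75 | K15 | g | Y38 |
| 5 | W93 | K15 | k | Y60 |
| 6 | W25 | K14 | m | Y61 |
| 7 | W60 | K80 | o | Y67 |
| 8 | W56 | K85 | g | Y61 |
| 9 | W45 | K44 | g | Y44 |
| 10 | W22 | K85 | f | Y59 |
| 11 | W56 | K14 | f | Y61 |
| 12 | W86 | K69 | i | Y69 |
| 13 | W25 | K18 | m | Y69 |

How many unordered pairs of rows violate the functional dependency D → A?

D=Y59: violating pairs (1,10) — 1 pair.
D=Y61: violating pairs (6,8), (6,11) — 2 pairs.
D=Y69: violating pairs (12,13) — 1 pair.

4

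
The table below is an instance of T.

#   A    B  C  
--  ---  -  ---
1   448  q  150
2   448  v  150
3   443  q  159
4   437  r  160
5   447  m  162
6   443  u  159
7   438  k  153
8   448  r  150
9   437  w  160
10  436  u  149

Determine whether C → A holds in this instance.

Yes

C=150: rows 1, 2, 8 → A = 448, 448, 448 ✓
C=159: rows 3, 6 → A = 443, 443 ✓
C=160: rows 4, 9 → A = 437, 437 ✓
C=162: row 5 → A = 447 ✓
C=153: row 7 → A = 438 ✓
C=149: row 10 → A = 436 ✓
Every C value is associated with a single A value, so C → A holds.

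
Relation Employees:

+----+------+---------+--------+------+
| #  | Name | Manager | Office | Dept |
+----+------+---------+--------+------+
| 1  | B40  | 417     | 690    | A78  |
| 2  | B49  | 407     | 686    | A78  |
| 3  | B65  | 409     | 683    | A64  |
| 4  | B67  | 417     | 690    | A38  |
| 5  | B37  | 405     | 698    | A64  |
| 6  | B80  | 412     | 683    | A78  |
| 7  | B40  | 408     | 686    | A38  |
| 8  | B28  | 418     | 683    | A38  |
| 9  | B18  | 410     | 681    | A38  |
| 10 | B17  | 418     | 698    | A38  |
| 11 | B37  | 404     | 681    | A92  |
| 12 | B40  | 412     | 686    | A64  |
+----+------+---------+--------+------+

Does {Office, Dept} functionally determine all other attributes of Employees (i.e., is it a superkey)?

All 12 rows have distinct {Office, Dept} values, so {Office, Dept} → (all attributes) holds and {Office, Dept} is a superkey.

Yes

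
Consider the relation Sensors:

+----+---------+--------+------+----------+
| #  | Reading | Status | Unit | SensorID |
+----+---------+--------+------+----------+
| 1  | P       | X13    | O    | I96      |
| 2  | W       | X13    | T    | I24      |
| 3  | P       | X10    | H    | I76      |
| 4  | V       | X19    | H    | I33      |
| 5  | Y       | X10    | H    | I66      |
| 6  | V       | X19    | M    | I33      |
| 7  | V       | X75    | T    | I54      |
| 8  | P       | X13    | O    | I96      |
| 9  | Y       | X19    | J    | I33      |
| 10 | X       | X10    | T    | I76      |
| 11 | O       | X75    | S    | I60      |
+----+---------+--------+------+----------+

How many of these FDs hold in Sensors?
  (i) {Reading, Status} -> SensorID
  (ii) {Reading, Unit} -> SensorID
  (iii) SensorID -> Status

(i) {Reading, Status} -> SensorID: every LHS value maps to a single RHS value — holds.
(ii) {Reading, Unit} -> SensorID: every LHS value maps to a single RHS value — holds.
(iii) SensorID -> Status: every LHS value maps to a single RHS value — holds.
3 of the 3 dependencies hold.

3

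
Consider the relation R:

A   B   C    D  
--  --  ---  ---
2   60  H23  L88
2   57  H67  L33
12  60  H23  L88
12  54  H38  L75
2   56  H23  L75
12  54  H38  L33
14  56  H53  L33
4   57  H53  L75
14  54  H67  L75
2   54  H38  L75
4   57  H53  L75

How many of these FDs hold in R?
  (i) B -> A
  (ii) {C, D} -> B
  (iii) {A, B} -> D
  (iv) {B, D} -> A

(i) B -> A: B=60: 2 rows → A takes values {2, 12} — violation; B=57: 3 rows → A takes values {2, 4} — violation; B=54: 4 rows → A takes values {12, 14, 2} — violation; B=56: 2 rows → A takes values {2, 14} — violation — fails.
(ii) {C, D} -> B: every LHS value maps to a single RHS value — holds.
(iii) {A, B} -> D: (A=12, B=54): 2 rows → D takes values {L75, L33} — violation — fails.
(iv) {B, D} -> A: (B=60, D=L88): 2 rows → A takes values {2, 12} — violation; (B=54, D=L75): 3 rows → A takes values {12, 14, 2} — violation — fails.
1 of the 4 dependencies holds.

1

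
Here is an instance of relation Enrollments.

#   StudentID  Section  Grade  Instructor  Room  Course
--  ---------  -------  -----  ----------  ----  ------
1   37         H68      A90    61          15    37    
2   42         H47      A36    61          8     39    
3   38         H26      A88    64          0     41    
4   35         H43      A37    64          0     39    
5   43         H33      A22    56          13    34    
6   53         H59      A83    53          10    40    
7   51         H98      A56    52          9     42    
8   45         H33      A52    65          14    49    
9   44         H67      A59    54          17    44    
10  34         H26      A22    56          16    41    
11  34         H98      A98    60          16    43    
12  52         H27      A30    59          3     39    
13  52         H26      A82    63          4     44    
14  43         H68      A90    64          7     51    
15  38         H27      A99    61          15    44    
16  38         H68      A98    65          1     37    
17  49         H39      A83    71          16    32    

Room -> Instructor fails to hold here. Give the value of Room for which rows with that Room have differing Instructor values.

16

Room=15: rows 1, 15 → Instructor = 61, 61 ✓
Room=8: row 2 → Instructor = 61 ✓
Room=0: rows 3, 4 → Instructor = 64, 64 ✓
Room=13: row 5 → Instructor = 56 ✓
Room=10: row 6 → Instructor = 53 ✓
Room=9: row 7 → Instructor = 52 ✓
Room=14: row 8 → Instructor = 65 ✓
Room=17: row 9 → Instructor = 54 ✓
Room=16: rows 10, 11, 17 → Instructor takes values {56, 60, 71} — violation
Room=3: row 12 → Instructor = 59 ✓
Room=4: row 13 → Instructor = 63 ✓
Room=7: row 14 → Instructor = 64 ✓
Room=1: row 16 → Instructor = 65 ✓
The only Room value with inconsistent Instructor is Room=16.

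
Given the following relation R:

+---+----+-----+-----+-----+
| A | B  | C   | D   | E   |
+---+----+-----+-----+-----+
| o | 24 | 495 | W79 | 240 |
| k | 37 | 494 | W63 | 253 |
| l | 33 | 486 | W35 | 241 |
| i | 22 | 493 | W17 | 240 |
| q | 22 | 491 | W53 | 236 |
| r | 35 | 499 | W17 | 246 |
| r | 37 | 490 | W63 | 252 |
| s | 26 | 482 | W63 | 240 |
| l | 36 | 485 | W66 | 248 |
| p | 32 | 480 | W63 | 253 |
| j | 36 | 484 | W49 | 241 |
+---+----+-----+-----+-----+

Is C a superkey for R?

All 11 rows have distinct C values, so C → (all attributes) holds and C is a superkey.

Yes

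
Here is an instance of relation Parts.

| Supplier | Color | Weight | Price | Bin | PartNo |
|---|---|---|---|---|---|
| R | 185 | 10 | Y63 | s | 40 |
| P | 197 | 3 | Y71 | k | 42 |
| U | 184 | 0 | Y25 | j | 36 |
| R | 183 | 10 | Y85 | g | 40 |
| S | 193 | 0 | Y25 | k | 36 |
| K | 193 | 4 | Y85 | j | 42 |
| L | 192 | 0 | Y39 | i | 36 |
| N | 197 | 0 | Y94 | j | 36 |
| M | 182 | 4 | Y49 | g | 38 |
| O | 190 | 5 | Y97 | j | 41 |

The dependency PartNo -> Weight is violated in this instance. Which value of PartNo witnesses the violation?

PartNo=40: 2 rows → Weight = 10, 10 ✓
PartNo=42: 2 rows → Weight takes values {3, 4} — violation
PartNo=36: 4 rows → Weight = 0, 0, 0, 0 ✓
PartNo=38: 1 row → Weight = 4 ✓
PartNo=41: 1 row → Weight = 5 ✓
The only PartNo value with inconsistent Weight is PartNo=42.

42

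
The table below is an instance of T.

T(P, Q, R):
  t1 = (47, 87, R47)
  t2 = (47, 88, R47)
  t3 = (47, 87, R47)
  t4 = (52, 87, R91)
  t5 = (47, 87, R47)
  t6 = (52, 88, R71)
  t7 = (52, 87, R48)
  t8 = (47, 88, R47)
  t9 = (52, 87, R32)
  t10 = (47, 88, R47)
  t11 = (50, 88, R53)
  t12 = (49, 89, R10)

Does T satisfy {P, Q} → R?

(P=47, Q=87): rows 1, 3, 5 → R = R47, R47, R47 ✓
(P=47, Q=88): rows 2, 8, 10 → R = R47, R47, R47 ✓
(P=52, Q=87): rows 4, 7, 9 → R takes values {R91, R48, R32} — violation
(P=52, Q=88): row 6 → R = R71 ✓
(P=50, Q=88): row 11 → R = R53 ✓
(P=49, Q=89): row 12 → R = R10 ✓
Two rows agree on {P, Q} but differ on R, so {P, Q} → R does not hold.

No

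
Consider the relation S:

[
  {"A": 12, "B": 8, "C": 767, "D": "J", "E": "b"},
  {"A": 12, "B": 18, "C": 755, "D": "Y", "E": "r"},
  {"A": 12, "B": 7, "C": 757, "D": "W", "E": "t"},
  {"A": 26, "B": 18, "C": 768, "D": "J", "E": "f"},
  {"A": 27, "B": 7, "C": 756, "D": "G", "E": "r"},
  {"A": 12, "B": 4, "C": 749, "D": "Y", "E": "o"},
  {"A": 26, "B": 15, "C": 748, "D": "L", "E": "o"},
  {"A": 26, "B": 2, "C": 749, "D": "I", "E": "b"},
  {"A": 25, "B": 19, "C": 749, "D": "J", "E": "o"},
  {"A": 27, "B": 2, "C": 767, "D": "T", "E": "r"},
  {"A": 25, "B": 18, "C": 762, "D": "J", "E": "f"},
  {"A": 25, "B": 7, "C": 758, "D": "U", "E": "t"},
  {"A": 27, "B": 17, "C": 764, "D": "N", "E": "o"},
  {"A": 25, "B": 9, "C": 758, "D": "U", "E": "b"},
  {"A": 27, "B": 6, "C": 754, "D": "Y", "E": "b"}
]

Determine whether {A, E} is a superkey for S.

No

Two distinct rows share (A=27, E=r), so {A, E} does not determine every attribute — not a superkey.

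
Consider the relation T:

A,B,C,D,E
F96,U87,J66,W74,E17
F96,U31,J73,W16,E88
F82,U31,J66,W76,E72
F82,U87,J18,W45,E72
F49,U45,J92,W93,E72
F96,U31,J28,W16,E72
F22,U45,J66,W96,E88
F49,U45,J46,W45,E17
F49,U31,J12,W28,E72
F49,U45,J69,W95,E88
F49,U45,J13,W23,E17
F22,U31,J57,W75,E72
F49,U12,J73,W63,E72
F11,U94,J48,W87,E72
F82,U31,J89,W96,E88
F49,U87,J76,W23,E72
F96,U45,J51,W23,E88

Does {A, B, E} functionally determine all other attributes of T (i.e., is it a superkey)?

No

Two distinct rows share (A=F49, B=U45, E=E17), so {A, B, E} does not determine every attribute — not a superkey.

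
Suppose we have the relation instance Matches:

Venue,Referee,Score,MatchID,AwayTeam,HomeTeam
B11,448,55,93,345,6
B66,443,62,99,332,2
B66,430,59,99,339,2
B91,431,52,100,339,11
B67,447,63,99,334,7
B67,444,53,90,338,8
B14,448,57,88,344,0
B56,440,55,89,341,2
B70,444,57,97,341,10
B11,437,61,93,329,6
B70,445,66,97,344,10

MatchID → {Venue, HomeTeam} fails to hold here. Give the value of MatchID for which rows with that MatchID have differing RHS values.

99

MatchID=93: 2 rows → {Venue,HomeTeam} = (B11, 6), (B11, 6) ✓
MatchID=99: 3 rows → {Venue,HomeTeam} takes values {(B66, 2), (B67, 7)} — violation
MatchID=100: 1 row → {Venue,HomeTeam} = (B91, 11) ✓
MatchID=90: 1 row → {Venue,HomeTeam} = (B67, 8) ✓
MatchID=88: 1 row → {Venue,HomeTeam} = (B14, 0) ✓
MatchID=89: 1 row → {Venue,HomeTeam} = (B56, 2) ✓
MatchID=97: 2 rows → {Venue,HomeTeam} = (B70, 10), (B70, 10) ✓
The only MatchID value with inconsistent RHS is MatchID=99.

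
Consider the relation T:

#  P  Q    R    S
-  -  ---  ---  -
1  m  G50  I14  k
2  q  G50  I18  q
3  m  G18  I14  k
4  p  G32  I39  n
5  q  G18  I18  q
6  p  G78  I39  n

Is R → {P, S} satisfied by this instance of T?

Yes

R=I14: rows 1, 3 → {P,S} = (m, k), (m, k) ✓
R=I18: rows 2, 5 → {P,S} = (q, q), (q, q) ✓
R=I39: rows 4, 6 → {P,S} = (p, n), (p, n) ✓
Every R value is associated with a single {P, S} value, so R → {P, S} holds.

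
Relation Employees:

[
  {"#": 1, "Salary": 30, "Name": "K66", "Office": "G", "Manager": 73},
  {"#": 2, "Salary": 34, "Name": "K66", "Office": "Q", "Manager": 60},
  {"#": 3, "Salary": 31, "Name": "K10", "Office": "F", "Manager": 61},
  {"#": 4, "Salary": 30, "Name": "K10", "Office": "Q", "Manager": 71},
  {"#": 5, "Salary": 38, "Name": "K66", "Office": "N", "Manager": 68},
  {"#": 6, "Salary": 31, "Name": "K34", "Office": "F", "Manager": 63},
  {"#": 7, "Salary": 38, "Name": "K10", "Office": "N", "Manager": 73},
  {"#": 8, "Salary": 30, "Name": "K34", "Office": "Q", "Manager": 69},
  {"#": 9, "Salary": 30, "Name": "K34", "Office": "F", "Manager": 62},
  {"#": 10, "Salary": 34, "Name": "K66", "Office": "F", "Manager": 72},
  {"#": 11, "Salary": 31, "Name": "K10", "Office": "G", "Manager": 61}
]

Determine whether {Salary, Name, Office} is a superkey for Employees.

Yes

All 11 rows have distinct {Salary, Name, Office} values, so {Salary, Name, Office} → (all attributes) holds and {Salary, Name, Office} is a superkey.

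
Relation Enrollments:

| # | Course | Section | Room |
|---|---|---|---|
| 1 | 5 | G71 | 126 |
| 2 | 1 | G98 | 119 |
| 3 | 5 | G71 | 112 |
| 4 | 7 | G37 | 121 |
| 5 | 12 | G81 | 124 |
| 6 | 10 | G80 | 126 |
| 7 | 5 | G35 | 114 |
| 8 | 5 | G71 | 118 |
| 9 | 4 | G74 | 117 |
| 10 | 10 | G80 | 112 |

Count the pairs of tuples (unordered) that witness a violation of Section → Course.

Section=G71: all 3 rows agree on Course — 0 pairs.
Section=G80: all 2 rows agree on Course — 0 pairs.

0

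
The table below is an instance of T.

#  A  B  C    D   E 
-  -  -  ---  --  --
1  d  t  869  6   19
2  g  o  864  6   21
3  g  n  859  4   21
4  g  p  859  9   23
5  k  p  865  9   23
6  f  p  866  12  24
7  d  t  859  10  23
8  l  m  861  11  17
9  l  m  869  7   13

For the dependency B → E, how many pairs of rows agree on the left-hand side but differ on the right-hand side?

4

B=t: violating pairs (1,7) — 1 pair.
B=p: violating pairs (4,6), (5,6) — 2 pairs.
B=m: violating pairs (8,9) — 1 pair.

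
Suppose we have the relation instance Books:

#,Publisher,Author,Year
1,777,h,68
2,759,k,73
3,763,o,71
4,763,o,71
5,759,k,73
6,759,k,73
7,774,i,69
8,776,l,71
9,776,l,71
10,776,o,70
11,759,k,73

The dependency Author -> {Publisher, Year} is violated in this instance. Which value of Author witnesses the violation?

Author=h: row 1 → {Publisher,Year} = (777, 68) ✓
Author=k: rows 2, 5, 6, 11 → {Publisher,Year} = (759, 73), (759, 73), (759, 73), (759, 73) ✓
Author=o: rows 3, 4, 10 → {Publisher,Year} takes values {(763, 71), (776, 70)} — violation
Author=i: row 7 → {Publisher,Year} = (774, 69) ✓
Author=l: rows 8, 9 → {Publisher,Year} = (776, 71), (776, 71) ✓
The only Author value with inconsistent RHS is Author=o.

o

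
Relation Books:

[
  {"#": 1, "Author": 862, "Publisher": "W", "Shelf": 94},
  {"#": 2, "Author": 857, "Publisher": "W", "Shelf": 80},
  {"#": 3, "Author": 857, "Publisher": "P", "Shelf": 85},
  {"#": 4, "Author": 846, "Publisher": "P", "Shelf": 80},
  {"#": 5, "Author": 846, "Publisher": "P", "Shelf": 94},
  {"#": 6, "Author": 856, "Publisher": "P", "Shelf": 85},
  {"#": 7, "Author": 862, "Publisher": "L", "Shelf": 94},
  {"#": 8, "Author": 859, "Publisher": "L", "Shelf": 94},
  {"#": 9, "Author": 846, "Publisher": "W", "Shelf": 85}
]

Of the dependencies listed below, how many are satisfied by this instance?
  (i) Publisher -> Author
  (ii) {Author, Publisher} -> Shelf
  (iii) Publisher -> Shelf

0

(i) Publisher -> Author: Publisher=W: rows 1, 2, 9 → Author takes values {862, 857, 846} — violation; Publisher=P: rows 3, 4, 5, 6 → Author takes values {857, 846, 856} — violation; Publisher=L: rows 7, 8 → Author takes values {862, 859} — violation — fails.
(ii) {Author, Publisher} -> Shelf: (Author=846, Publisher=P): rows 4, 5 → Shelf takes values {80, 94} — violation — fails.
(iii) Publisher -> Shelf: Publisher=W: rows 1, 2, 9 → Shelf takes values {94, 80, 85} — violation; Publisher=P: rows 3, 4, 5, 6 → Shelf takes values {85, 80, 94} — violation — fails.
None of the 3 dependencies hold.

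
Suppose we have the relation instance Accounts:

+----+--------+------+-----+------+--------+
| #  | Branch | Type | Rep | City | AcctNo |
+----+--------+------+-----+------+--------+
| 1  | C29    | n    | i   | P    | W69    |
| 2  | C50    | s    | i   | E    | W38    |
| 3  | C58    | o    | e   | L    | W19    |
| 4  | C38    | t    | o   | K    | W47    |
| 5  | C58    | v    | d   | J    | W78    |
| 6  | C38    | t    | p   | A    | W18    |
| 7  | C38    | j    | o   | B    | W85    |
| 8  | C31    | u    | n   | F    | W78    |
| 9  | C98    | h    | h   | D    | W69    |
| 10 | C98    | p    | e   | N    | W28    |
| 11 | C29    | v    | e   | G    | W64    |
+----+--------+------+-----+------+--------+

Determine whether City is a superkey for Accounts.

Yes

All 11 rows have distinct City values, so City → (all attributes) holds and City is a superkey.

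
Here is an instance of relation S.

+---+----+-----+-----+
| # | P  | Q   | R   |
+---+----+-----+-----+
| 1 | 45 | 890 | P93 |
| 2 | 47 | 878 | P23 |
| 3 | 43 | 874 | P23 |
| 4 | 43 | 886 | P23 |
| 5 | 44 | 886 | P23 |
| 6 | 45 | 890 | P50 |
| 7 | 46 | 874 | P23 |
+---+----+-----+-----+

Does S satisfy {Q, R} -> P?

No

(Q=890, R=P93): row 1 → P = 45 ✓
(Q=878, R=P23): row 2 → P = 47 ✓
(Q=874, R=P23): rows 3, 7 → P takes values {43, 46} — violation
(Q=886, R=P23): rows 4, 5 → P takes values {43, 44} — violation
(Q=890, R=P50): row 6 → P = 45 ✓
Two rows agree on {Q, R} but differ on P, so {Q, R} -> P does not hold.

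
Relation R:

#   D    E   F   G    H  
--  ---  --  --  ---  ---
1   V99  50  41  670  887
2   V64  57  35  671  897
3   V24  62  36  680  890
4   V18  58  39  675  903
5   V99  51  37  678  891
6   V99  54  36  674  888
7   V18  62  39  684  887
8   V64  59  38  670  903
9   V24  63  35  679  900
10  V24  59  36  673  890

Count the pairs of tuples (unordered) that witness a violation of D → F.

6

D=V99: violating pairs (1,5), (1,6), (5,6) — 3 pairs.
D=V64: violating pairs (2,8) — 1 pair.
D=V24: violating pairs (3,9), (9,10) — 2 pairs.
D=V18: all 2 rows agree on F — 0 pairs.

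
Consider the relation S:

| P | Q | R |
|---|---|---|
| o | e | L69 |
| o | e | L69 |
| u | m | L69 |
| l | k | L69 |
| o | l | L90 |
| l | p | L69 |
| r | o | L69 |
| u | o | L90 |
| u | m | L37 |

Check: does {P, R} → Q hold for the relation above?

(P=o, R=L69): 2 rows → Q = e, e ✓
(P=u, R=L69): 1 row → Q = m ✓
(P=l, R=L69): 2 rows → Q takes values {k, p} — violation
(P=o, R=L90): 1 row → Q = l ✓
(P=r, R=L69): 1 row → Q = o ✓
(P=u, R=L90): 1 row → Q = o ✓
(P=u, R=L37): 1 row → Q = m ✓
Two rows agree on {P, R} but differ on Q, so {P, R} → Q does not hold.

No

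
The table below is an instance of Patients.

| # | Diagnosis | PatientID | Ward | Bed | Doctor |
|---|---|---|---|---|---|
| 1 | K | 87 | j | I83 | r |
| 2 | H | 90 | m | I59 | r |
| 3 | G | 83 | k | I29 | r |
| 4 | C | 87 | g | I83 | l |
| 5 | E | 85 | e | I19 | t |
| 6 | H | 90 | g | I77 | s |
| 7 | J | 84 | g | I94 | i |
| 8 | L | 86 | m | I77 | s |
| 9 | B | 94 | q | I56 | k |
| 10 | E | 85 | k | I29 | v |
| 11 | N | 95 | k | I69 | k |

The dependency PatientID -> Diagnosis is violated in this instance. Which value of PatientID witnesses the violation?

PatientID=87: rows 1, 4 → Diagnosis takes values {K, C} — violation
PatientID=90: rows 2, 6 → Diagnosis = H, H ✓
PatientID=83: row 3 → Diagnosis = G ✓
PatientID=85: rows 5, 10 → Diagnosis = E, E ✓
PatientID=84: row 7 → Diagnosis = J ✓
PatientID=86: row 8 → Diagnosis = L ✓
PatientID=94: row 9 → Diagnosis = B ✓
PatientID=95: row 11 → Diagnosis = N ✓
The only PatientID value with inconsistent Diagnosis is PatientID=87.

87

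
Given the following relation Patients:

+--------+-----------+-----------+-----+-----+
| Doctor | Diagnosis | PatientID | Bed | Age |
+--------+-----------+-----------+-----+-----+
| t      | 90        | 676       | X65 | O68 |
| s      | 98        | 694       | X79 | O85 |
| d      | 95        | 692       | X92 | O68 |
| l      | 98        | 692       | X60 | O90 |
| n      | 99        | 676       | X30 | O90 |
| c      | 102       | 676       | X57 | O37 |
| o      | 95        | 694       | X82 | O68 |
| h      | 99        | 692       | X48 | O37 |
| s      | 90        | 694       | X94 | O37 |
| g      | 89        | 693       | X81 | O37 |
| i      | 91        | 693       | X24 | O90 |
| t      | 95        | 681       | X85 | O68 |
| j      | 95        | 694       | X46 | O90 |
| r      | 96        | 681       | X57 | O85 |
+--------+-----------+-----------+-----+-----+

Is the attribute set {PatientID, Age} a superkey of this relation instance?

All 14 rows have distinct {PatientID, Age} values, so {PatientID, Age} → (all attributes) holds and {PatientID, Age} is a superkey.

Yes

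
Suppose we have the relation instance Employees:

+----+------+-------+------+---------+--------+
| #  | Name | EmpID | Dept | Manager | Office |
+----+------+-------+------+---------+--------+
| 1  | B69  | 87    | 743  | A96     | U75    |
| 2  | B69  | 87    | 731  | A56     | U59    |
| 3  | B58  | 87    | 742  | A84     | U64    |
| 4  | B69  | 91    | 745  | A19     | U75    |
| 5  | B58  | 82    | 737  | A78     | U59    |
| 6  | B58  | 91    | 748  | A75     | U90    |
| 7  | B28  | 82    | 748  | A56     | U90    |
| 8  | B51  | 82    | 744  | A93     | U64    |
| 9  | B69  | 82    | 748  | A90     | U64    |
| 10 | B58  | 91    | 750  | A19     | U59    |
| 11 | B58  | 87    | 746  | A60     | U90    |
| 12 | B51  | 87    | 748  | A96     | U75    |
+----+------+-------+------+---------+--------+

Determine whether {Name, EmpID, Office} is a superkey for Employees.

All 12 rows have distinct {Name, EmpID, Office} values, so {Name, EmpID, Office} → (all attributes) holds and {Name, EmpID, Office} is a superkey.

Yes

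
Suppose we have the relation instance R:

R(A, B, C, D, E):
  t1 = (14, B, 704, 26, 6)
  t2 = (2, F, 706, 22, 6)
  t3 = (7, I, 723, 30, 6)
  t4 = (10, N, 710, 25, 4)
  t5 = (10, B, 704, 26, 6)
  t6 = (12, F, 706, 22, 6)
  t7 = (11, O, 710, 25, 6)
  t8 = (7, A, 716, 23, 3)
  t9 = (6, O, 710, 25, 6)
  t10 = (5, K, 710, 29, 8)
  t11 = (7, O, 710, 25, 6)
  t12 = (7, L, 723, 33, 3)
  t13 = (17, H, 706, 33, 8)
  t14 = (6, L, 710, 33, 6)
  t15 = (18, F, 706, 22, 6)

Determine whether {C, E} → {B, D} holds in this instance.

No

(C=704, E=6): rows 1, 5 → {B,D} = (B, 26), (B, 26) ✓
(C=706, E=6): rows 2, 6, 15 → {B,D} = (F, 22), (F, 22), (F, 22) ✓
(C=723, E=6): row 3 → {B,D} = (I, 30) ✓
(C=710, E=4): row 4 → {B,D} = (N, 25) ✓
(C=710, E=6): rows 7, 9, 11, 14 → {B,D} takes values {(O, 25), (L, 33)} — violation
(C=716, E=3): row 8 → {B,D} = (A, 23) ✓
(C=710, E=8): row 10 → {B,D} = (K, 29) ✓
(C=723, E=3): row 12 → {B,D} = (L, 33) ✓
(C=706, E=8): row 13 → {B,D} = (H, 33) ✓
Two rows agree on {C, E} but differ on {B, D}, so {C, E} → {B, D} does not hold.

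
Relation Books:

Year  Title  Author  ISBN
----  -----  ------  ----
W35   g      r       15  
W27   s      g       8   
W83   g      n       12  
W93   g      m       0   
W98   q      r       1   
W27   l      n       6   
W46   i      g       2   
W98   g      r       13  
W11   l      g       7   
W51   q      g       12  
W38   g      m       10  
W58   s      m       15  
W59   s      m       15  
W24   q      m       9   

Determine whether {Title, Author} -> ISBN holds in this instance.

(Title=g, Author=r): 2 rows → ISBN takes values {15, 13} — violation
(Title=s, Author=g): 1 row → ISBN = 8 ✓
(Title=g, Author=n): 1 row → ISBN = 12 ✓
(Title=g, Author=m): 2 rows → ISBN takes values {0, 10} — violation
(Title=q, Author=r): 1 row → ISBN = 1 ✓
(Title=l, Author=n): 1 row → ISBN = 6 ✓
(Title=i, Author=g): 1 row → ISBN = 2 ✓
(Title=l, Author=g): 1 row → ISBN = 7 ✓
(Title=q, Author=g): 1 row → ISBN = 12 ✓
(Title=s, Author=m): 2 rows → ISBN = 15, 15 ✓
(Title=q, Author=m): 1 row → ISBN = 9 ✓
Two rows agree on {Title, Author} but differ on ISBN, so {Title, Author} -> ISBN does not hold.

No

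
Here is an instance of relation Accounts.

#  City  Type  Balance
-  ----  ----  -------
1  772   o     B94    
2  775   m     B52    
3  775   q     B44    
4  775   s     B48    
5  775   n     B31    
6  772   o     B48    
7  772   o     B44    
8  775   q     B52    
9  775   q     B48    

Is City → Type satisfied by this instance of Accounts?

City=772: rows 1, 6, 7 → Type = o, o, o ✓
City=775: rows 2, 3, 4, 5, 8, 9 → Type takes values {m, q, s, n} — violation
Two rows agree on City but differ on Type, so City → Type does not hold.

No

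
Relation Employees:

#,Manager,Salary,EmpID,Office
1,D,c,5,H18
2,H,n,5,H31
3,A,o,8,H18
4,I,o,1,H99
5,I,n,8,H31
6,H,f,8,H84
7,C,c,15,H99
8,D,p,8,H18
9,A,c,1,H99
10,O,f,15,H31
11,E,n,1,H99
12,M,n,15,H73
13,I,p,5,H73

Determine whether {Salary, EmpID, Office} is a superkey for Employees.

Yes

All 13 rows have distinct {Salary, EmpID, Office} values, so {Salary, EmpID, Office} → (all attributes) holds and {Salary, EmpID, Office} is a superkey.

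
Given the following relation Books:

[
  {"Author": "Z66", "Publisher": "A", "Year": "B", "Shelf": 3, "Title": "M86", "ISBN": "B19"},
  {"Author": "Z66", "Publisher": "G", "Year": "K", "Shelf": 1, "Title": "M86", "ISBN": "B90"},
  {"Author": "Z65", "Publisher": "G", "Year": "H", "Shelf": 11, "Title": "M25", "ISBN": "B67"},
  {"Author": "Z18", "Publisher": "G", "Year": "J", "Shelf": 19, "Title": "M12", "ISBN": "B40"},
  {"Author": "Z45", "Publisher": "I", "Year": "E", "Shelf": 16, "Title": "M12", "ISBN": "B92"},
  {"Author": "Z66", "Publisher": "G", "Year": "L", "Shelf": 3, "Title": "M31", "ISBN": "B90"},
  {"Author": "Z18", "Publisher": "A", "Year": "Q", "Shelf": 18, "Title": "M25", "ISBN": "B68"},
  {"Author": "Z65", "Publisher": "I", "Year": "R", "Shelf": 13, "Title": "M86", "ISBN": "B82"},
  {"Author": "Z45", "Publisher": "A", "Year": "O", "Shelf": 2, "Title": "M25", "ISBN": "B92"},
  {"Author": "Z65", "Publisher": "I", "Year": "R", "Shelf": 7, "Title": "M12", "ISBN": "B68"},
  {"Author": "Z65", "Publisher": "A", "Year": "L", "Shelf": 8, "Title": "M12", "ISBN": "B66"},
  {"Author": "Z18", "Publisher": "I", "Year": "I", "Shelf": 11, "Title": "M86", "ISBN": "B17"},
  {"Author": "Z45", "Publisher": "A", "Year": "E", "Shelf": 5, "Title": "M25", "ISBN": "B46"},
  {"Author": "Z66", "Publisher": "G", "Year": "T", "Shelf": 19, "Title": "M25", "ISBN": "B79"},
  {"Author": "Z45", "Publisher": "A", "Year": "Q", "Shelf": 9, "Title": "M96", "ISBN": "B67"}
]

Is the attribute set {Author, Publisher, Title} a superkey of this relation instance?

Two distinct rows share (Author=Z45, Publisher=A, Title=M25), so {Author, Publisher, Title} does not determine every attribute — not a superkey.

No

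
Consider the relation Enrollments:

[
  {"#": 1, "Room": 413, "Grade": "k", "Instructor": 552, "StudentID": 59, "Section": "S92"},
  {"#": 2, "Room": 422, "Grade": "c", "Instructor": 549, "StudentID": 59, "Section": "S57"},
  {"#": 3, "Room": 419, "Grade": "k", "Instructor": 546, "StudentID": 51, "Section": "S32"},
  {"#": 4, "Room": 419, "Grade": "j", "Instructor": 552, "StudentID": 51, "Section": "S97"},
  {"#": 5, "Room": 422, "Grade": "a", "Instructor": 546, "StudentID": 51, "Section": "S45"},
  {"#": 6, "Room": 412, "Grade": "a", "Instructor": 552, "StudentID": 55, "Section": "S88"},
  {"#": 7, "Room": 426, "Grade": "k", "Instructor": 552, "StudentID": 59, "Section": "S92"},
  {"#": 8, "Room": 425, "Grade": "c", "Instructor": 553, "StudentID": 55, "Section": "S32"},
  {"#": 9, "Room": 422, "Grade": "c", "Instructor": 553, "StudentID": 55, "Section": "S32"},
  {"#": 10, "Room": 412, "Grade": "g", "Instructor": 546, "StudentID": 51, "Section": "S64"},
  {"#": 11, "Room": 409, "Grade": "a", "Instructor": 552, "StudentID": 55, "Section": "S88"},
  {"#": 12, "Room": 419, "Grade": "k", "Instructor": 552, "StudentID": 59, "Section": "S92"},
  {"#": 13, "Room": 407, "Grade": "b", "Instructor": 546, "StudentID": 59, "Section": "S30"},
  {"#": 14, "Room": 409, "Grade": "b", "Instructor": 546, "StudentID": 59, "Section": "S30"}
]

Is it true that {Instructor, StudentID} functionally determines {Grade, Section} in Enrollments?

No

(Instructor=552, StudentID=59): rows 1, 7, 12 → {Grade,Section} = (k, S92), (k, S92), (k, S92) ✓
(Instructor=549, StudentID=59): row 2 → {Grade,Section} = (c, S57) ✓
(Instructor=546, StudentID=51): rows 3, 5, 10 → {Grade,Section} takes values {(k, S32), (a, S45), (g, S64)} — violation
(Instructor=552, StudentID=51): row 4 → {Grade,Section} = (j, S97) ✓
(Instructor=552, StudentID=55): rows 6, 11 → {Grade,Section} = (a, S88), (a, S88) ✓
(Instructor=553, StudentID=55): rows 8, 9 → {Grade,Section} = (c, S32), (c, S32) ✓
(Instructor=546, StudentID=59): rows 13, 14 → {Grade,Section} = (b, S30), (b, S30) ✓
Two rows agree on {Instructor, StudentID} but differ on {Grade, Section}, so {Instructor, StudentID} -> {Grade, Section} does not hold.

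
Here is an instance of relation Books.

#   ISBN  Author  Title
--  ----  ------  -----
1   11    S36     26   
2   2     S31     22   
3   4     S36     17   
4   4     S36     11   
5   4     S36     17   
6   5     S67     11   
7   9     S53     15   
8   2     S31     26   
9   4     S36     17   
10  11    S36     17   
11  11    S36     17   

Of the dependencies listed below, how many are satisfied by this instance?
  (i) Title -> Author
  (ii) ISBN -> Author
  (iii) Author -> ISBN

1

(i) Title -> Author: Title=26: rows 1, 8 → Author takes values {S36, S31} — violation; Title=11: rows 4, 6 → Author takes values {S36, S67} — violation — fails.
(ii) ISBN -> Author: every LHS value maps to a single RHS value — holds.
(iii) Author -> ISBN: Author=S36: rows 1, 3, 4, 5, 9, 10, 11 → ISBN takes values {11, 4} — violation — fails.
1 of the 3 dependencies holds.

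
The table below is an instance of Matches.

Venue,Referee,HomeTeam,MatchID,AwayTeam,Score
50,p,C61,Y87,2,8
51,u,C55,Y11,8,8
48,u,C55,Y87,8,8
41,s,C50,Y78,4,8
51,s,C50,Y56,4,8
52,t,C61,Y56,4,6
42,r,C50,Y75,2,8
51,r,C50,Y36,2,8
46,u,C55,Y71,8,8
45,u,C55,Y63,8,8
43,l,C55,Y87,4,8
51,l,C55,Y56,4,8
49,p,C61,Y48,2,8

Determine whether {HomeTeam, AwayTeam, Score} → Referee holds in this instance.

Yes

(HomeTeam=C61, AwayTeam=2, Score=8): 2 rows → Referee = p, p ✓
(HomeTeam=C55, AwayTeam=8, Score=8): 4 rows → Referee = u, u, u, u ✓
(HomeTeam=C50, AwayTeam=4, Score=8): 2 rows → Referee = s, s ✓
(HomeTeam=C61, AwayTeam=4, Score=6): 1 row → Referee = t ✓
(HomeTeam=C50, AwayTeam=2, Score=8): 2 rows → Referee = r, r ✓
(HomeTeam=C55, AwayTeam=4, Score=8): 2 rows → Referee = l, l ✓
Every {HomeTeam, AwayTeam, Score} value is associated with a single Referee value, so {HomeTeam, AwayTeam, Score} → Referee holds.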